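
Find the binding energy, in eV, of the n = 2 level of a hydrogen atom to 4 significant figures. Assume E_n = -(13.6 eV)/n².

3.400 eV

E_2 = −13.60/4 = −3.400 eV, so ionization (to E = 0) requires 3.400 eV.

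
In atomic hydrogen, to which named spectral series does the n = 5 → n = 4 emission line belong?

The series is set by the lower level: n_f = 4 is the Brackett series.

Brackett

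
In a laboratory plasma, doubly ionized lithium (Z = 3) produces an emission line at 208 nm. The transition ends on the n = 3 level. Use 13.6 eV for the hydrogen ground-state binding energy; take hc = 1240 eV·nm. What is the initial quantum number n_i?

The photon energy is ΔE = hc/λ = 1240 / 208 = 5.962 eV.
With Z = 3, ΔE = 122.4 × (1/n_f² − 1/n_i²), so 1/n_f² − 1/n_i² = 0.04871.
With n_f = 3: 1/n_i² = 1/9 − 0.04871 = 0.06241, so n_i ≈ 4.00.

n_i = 4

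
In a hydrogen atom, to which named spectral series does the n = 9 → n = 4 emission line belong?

Brackett

The series is set by the lower level: n_f = 4 is the Brackett series.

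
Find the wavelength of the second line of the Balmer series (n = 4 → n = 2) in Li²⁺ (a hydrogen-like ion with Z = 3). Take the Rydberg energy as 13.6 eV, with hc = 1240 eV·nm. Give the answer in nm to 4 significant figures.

The Balmer series terminates on n_f = 2; the second line has n_i = 2+2 = 4.
ΔE = 122.4 × (1/2² − 1/4²) = 22.95 eV.
λ = 1240 / 22.95 = 54.03 nm.

54.03 nm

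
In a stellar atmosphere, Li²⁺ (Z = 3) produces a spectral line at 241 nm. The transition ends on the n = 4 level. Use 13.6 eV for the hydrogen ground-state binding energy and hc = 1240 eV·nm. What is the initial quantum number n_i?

n_i = 7

The photon energy is ΔE = hc/λ = 1240 / 241 = 5.145 eV.
With Z = 3, ΔE = 122.4 × (1/n_f² − 1/n_i²), so 1/n_f² − 1/n_i² = 0.04204.
With n_f = 4: 1/n_i² = 1/16 − 0.04204 = 0.02046, so n_i ≈ 6.99.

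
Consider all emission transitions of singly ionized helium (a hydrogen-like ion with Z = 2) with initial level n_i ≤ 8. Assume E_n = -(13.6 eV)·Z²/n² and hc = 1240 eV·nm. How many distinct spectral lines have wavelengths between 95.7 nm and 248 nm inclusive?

Enumerate all n_i → n_f pairs with 1 ≤ n_f < n_i ≤ 8 and compute λ = 1240 / [13.6·4·(1/n_f² − 1/n_i²)].
Lines falling in [95.7, 248] nm: 8→2 (97.25 nm), 7→2 (99.28 nm), 6→2 (102.6 nm), 5→2 (108.5 nm), 4→2 (121.6 nm), 3→2 (164.1 nm), 8→3 (238.7 nm).

7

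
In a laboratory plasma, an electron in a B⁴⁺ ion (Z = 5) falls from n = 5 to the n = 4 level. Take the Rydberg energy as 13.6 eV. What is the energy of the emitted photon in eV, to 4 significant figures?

7.650 eV

The Bohr energies scale as Z², so for Z = 5: E_n = −340.0/n² eV.
E_5 = −340.0/25 = −13.60 eV and E_4 = −340.0/16 = −21.25 eV.
The photon energy is |E_5 − E_4| = 7.650 eV.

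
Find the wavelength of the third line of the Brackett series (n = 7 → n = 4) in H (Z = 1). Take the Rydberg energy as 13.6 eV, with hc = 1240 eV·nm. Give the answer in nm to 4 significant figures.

2166 nm

The Brackett series terminates on n_f = 4; the third line has n_i = 4+3 = 7.
ΔE = 13.60 × (1/4² − 1/7²) = 0.5724 eV.
λ = 1240 / 0.5724 = 2166 nm.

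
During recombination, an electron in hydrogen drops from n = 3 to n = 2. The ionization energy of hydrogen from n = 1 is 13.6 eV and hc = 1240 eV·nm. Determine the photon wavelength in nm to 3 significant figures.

ΔE = 13.60 × (1/2² − 1/3²) = 13.60 × 0.1389 = 1.889 eV.
λ = hc/ΔE = 1240 / 1.889 = 656 nm.
This line belongs to the Balmer series.

656 nm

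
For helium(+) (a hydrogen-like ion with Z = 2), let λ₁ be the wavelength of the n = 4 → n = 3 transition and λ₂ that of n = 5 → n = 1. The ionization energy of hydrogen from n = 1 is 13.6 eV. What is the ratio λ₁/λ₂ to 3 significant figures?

19.7

λ ∝ 1/ΔE ∝ 1/(1/n_f² − 1/n_i²), and the Z² and hc factors cancel in the ratio.
λ₁/λ₂ = (1/1² − 1/5²)/(1/3² − 1/4²) = 0.9600/0.04861 = 19.7.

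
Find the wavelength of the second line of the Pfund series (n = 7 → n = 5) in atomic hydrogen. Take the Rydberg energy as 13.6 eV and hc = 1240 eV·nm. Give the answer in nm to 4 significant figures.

The Pfund series terminates on n_f = 5; the second line has n_i = 5+2 = 7.
ΔE = 13.60 × (1/5² − 1/7²) = 0.2664 eV.
λ = 1240 / 0.2664 = 4654 nm.

4654 nm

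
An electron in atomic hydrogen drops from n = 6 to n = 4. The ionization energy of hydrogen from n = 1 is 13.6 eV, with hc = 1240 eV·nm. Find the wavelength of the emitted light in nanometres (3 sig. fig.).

2630 nm

ΔE = 13.60 × (1/4² − 1/6²) = 13.60 × 0.03472 = 0.4722 eV.
λ = hc/ΔE = 1240 / 0.4722 = 2630 nm.
This line belongs to the Brackett series.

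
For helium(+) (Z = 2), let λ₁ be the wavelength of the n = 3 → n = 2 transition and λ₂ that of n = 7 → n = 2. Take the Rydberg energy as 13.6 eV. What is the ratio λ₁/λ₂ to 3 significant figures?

1.65

λ ∝ 1/ΔE ∝ 1/(1/n_f² − 1/n_i²), and the Z² and hc factors cancel in the ratio.
λ₁/λ₂ = (1/2² − 1/7²)/(1/2² − 1/3²) = 0.2296/0.1389 = 1.65.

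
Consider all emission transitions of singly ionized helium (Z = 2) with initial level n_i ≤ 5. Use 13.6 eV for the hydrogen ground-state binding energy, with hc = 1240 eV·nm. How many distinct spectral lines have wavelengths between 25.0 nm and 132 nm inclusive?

Enumerate all n_i → n_f pairs with 1 ≤ n_f < n_i ≤ 5 and compute λ = 1240 / [13.6·4·(1/n_f² − 1/n_i²)].
Lines falling in [25.0, 132] nm: 3→1 (25.64 nm), 2→1 (30.39 nm), 5→2 (108.5 nm), 4→2 (121.6 nm).

4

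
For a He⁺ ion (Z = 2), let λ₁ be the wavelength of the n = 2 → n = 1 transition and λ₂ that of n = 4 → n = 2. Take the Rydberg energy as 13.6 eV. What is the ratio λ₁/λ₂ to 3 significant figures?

0.250

λ ∝ 1/ΔE ∝ 1/(1/n_f² − 1/n_i²), and the Z² and hc factors cancel in the ratio.
λ₁/λ₂ = (1/2² − 1/4²)/(1/1² − 1/2²) = 0.1875/0.7500 = 0.250.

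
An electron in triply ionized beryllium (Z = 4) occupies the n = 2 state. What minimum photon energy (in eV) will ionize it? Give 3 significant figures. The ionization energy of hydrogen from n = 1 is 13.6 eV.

E_n = −13.6 Z²/n² = −217.6/n² eV for Z = 4.
E_2 = −217.6/4 = −54.4 eV, so ionization (to E = 0) requires 54.4 eV.

54.4 eV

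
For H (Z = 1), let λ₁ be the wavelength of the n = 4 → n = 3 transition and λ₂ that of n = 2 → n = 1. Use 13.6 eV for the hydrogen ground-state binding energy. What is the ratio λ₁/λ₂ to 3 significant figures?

λ ∝ 1/ΔE ∝ 1/(1/n_f² − 1/n_i²), and the Z² and hc factors cancel in the ratio.
λ₁/λ₂ = (1/1² − 1/2²)/(1/3² − 1/4²) = 0.7500/0.04861 = 15.4.

15.4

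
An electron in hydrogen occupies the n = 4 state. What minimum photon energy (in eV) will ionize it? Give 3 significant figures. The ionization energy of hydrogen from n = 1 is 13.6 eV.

0.850 eV

E_4 = −13.60/16 = −0.850 eV, so ionization (to E = 0) requires 0.850 eV.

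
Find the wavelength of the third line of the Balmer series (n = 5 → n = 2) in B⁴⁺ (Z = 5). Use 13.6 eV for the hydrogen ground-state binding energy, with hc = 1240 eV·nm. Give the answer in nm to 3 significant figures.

The Balmer series terminates on n_f = 2; the third line has n_i = 2+3 = 5.
ΔE = 340.0 × (1/2² − 1/5²) = 71.40 eV.
λ = 1240 / 71.40 = 17.4 nm.

17.4 nm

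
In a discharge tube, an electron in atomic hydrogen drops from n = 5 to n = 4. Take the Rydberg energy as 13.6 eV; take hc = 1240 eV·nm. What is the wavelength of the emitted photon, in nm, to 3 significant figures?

ΔE = 13.60 × (1/4² − 1/5²) = 13.60 × 0.02250 = 0.3060 eV.
λ = hc/ΔE = 1240 / 0.3060 = 4050 nm.
This line belongs to the Brackett series.

4050 nm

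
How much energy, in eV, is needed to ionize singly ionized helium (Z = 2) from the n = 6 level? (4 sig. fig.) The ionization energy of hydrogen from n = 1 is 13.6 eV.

1.511 eV

E_n = −13.6 Z²/n² = −54.40/n² eV for Z = 2.
E_6 = −54.40/36 = −1.511 eV, so ionization (to E = 0) requires 1.511 eV.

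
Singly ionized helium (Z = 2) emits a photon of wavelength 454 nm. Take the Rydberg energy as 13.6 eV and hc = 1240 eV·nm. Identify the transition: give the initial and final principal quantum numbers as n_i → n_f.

The photon energy is ΔE = hc/λ = 1240 / 454 = 2.731 eV.
With Z = 2, ΔE = 54.40 × (1/n_f² − 1/n_i²), so 1/n_f² − 1/n_i² = 0.05021.
Trying n_f = 4 gives 1/n_i² = 0.01229, i.e. n_i ≈ 9; this pair matches.

n_i = 9, n_f = 4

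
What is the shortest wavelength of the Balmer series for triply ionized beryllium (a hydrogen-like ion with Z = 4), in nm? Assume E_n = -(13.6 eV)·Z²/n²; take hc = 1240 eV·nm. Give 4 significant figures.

The Balmer series has lower level n_f = 2; the series limit corresponds to n_i → ∞.
ΔE_max = 13.6 × 16 / 2² = 54.40 eV.
λ_min = 1240 / 54.40 = 22.79 nm.

22.79 nm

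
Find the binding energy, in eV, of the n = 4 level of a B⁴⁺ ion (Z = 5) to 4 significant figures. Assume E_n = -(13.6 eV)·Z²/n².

E_n = −13.6 Z²/n² = −340.0/n² eV for Z = 5.
E_4 = −340.0/16 = −21.25 eV, so ionization (to E = 0) requires 21.25 eV.

21.25 eV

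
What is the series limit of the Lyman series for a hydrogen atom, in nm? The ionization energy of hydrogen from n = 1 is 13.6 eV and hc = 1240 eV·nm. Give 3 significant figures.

91.2 nm

The Lyman series has lower level n_f = 1; the series limit corresponds to n_i → ∞.
ΔE_max = 13.6 × 1 / 1² = 13.60 eV.
λ_min = 1240 / 13.60 = 91.2 nm.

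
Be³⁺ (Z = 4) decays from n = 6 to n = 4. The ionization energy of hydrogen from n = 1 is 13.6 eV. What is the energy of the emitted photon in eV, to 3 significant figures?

The Bohr energies scale as Z², so for Z = 4: E_n = −217.6/n² eV.
E_6 = −217.6/36 = −6.044 eV and E_4 = −217.6/16 = −13.60 eV.
The photon energy is |E_6 − E_4| = 7.56 eV.

7.56 eV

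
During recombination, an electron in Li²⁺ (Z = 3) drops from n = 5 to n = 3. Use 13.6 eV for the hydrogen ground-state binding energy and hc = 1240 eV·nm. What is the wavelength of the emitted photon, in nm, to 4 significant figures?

For Z = 3 the level energies scale as Z², so the effective Rydberg energy is 13.6 × 9 = 122.4 eV.
ΔE = 122.4 × (1/3² − 1/5²) = 122.4 × 0.07111 = 8.704 eV.
λ = hc/ΔE = 1240 / 8.704 = 142.5 nm.

142.5 nm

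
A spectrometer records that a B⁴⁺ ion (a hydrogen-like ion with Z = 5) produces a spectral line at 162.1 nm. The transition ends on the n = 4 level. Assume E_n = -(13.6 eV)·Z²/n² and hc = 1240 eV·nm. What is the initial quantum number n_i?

The photon energy is ΔE = hc/λ = 1240 / 162.1 = 7.650 eV.
With Z = 5, ΔE = 340.0 × (1/n_f² − 1/n_i²), so 1/n_f² − 1/n_i² = 0.02250.
With n_f = 4: 1/n_i² = 1/16 − 0.02250 = 0.04000, so n_i ≈ 5.00.

n_i = 5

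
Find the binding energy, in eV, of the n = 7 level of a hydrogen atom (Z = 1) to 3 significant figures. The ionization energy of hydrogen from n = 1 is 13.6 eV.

E_7 = −13.60/49 = −0.278 eV, so ionization (to E = 0) requires 0.278 eV.

0.278 eV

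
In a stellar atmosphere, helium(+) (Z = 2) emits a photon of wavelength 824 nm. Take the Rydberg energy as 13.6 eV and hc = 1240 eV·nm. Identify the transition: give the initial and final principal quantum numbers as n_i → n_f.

The photon energy is ΔE = hc/λ = 1240 / 824 = 1.505 eV.
With Z = 2, ΔE = 54.40 × (1/n_f² − 1/n_i²), so 1/n_f² − 1/n_i² = 0.02766.
Trying n_f = 5 gives 1/n_i² = 0.01234, i.e. n_i ≈ 9; this pair matches.

n_i = 9, n_f = 5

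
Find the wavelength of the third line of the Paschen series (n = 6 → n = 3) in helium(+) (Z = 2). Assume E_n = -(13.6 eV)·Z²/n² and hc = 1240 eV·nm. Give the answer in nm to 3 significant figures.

The Paschen series terminates on n_f = 3; the third line has n_i = 3+3 = 6.
ΔE = 54.40 × (1/3² − 1/6²) = 4.533 eV.
λ = 1240 / 4.533 = 274 nm.

274 nm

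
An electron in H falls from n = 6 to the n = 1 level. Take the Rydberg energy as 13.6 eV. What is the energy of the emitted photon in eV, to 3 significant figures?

13.2 eV

E_6 = −13.60/36 = −0.3778 eV and E_1 = −13.60/1 = −13.60 eV.
The photon energy is |E_6 − E_1| = 13.2 eV.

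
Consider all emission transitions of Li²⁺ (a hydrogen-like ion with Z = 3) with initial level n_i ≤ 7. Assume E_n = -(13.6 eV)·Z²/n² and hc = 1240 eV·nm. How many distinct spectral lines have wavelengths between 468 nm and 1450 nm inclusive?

Enumerate all n_i → n_f pairs with 1 ≤ n_f < n_i ≤ 7 and compute λ = 1240 / [13.6·9·(1/n_f² − 1/n_i²)].
Lines falling in [468, 1450] nm: 7→5 (517.1 nm), 6→5 (828.9 nm), 7→6 (1375 nm).

3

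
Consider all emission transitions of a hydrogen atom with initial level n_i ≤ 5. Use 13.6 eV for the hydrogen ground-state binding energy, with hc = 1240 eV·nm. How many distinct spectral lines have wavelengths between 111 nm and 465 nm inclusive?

2

Enumerate all n_i → n_f pairs with 1 ≤ n_f < n_i ≤ 5 and compute λ = 1240 / [13.6·1·(1/n_f² − 1/n_i²)].
Lines falling in [111, 465] nm: 2→1 (121.6 nm), 5→2 (434.2 nm).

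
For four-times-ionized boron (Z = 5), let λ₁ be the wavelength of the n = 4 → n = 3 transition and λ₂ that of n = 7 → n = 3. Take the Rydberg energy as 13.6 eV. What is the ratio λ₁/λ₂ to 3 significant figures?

1.87

λ ∝ 1/ΔE ∝ 1/(1/n_f² − 1/n_i²), and the Z² and hc factors cancel in the ratio.
λ₁/λ₂ = (1/3² − 1/7²)/(1/3² − 1/4²) = 0.09070/0.04861 = 1.87.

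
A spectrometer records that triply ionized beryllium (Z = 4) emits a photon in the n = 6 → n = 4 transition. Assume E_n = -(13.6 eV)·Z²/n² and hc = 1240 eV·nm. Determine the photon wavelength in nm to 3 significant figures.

For Z = 4 the level energies scale as Z², so the effective Rydberg energy is 13.6 × 16 = 217.6 eV.
ΔE = 217.6 × (1/4² − 1/6²) = 217.6 × 0.03472 = 7.556 eV.
λ = hc/ΔE = 1240 / 7.556 = 164 nm.

164 nm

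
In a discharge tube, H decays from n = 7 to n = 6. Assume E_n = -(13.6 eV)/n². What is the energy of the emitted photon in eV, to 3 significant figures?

E_7 = −13.60/49 = −0.2776 eV and E_6 = −13.60/36 = −0.3778 eV.
The photon energy is |E_7 − E_6| = 0.100 eV.

0.100 eV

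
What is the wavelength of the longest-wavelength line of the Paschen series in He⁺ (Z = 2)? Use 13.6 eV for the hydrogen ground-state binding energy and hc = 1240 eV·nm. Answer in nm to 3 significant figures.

469 nm

The Paschen series terminates on n_f = 3; the first line has n_i = 3+1 = 4.
ΔE = 54.40 × (1/3² − 1/4²) = 2.644 eV.
λ = 1240 / 2.644 = 469 nm.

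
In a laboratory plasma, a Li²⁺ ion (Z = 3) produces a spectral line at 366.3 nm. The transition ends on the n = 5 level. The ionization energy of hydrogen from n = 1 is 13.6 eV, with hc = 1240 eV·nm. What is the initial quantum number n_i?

The photon energy is ΔE = hc/λ = 1240 / 366.3 = 3.385 eV.
With Z = 3, ΔE = 122.4 × (1/n_f² − 1/n_i²), so 1/n_f² − 1/n_i² = 0.02766.
With n_f = 5: 1/n_i² = 1/25 − 0.02766 = 0.01234, so n_i ≈ 9.00.

n_i = 9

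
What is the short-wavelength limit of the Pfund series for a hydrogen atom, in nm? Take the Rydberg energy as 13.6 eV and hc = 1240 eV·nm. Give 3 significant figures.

The Pfund series has lower level n_f = 5; the series limit corresponds to n_i → ∞.
ΔE_max = 13.6 × 1 / 5² = 0.5440 eV.
λ_min = 1240 / 0.5440 = 2280 nm.

2280 nm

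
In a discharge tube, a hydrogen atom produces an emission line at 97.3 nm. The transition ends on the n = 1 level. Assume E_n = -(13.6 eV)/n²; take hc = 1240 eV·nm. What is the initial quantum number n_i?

n_i = 4

The photon energy is ΔE = hc/λ = 1240 / 97.3 = 12.74 eV.
With Z = 1, ΔE = 13.60 × (1/n_f² − 1/n_i²), so 1/n_f² − 1/n_i² = 0.9371.
With n_f = 1: 1/n_i² = 1/1 − 0.9371 = 0.06293, so n_i ≈ 3.99.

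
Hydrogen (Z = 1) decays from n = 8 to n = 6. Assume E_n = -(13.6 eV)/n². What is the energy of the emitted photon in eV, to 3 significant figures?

E_8 = −13.60/64 = −0.2125 eV and E_6 = −13.60/36 = −0.3778 eV.
The photon energy is |E_8 − E_6| = 0.165 eV.

0.165 eV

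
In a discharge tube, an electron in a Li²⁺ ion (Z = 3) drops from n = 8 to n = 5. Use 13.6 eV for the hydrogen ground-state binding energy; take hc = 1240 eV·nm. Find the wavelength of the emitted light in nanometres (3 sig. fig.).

For Z = 3 the level energies scale as Z², so the effective Rydberg energy is 13.6 × 9 = 122.4 eV.
ΔE = 122.4 × (1/5² − 1/8²) = 122.4 × 0.02438 = 2.984 eV.
λ = hc/ΔE = 1240 / 2.984 = 416 nm.

416 nm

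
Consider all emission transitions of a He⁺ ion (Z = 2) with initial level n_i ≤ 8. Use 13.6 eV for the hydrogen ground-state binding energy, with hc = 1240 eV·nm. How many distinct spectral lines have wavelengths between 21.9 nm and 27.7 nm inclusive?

6

Enumerate all n_i → n_f pairs with 1 ≤ n_f < n_i ≤ 8 and compute λ = 1240 / [13.6·4·(1/n_f² − 1/n_i²)].
Lines falling in [21.9, 27.7] nm: 8→1 (23.16 nm), 7→1 (23.27 nm), 6→1 (23.45 nm), 5→1 (23.74 nm), 4→1 (24.31 nm), 3→1 (25.64 nm).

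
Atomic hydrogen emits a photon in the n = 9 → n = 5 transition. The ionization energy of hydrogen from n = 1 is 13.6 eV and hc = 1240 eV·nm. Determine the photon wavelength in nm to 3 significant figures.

3300 nm

ΔE = 13.60 × (1/5² − 1/9²) = 13.60 × 0.02765 = 0.3761 eV.
λ = hc/ΔE = 1240 / 0.3761 = 3300 nm.
This line belongs to the Pfund series.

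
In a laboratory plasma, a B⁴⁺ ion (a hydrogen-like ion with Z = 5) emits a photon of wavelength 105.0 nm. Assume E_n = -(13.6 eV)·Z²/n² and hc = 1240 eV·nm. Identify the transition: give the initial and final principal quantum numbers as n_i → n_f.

The photon energy is ΔE = hc/λ = 1240 / 105.0 = 11.81 eV.
With Z = 5, ΔE = 340.0 × (1/n_f² − 1/n_i²), so 1/n_f² − 1/n_i² = 0.03473.
Trying n_f = 4 gives 1/n_i² = 0.02777, i.e. n_i ≈ 6; this pair matches.

n_i = 6, n_f = 4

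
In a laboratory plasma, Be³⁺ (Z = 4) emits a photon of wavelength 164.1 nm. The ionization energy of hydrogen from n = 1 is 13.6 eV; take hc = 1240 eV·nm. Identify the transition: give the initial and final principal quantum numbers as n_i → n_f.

n_i = 6, n_f = 4

The photon energy is ΔE = hc/λ = 1240 / 164.1 = 7.556 eV.
With Z = 4, ΔE = 217.6 × (1/n_f² − 1/n_i²), so 1/n_f² − 1/n_i² = 0.03473.
Trying n_f = 4 gives 1/n_i² = 0.02777, i.e. n_i ≈ 6; this pair matches.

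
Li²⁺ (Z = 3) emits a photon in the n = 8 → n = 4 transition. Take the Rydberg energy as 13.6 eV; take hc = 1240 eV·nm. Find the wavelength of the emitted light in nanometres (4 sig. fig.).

216.1 nm

For Z = 3 the level energies scale as Z², so the effective Rydberg energy is 13.6 × 9 = 122.4 eV.
ΔE = 122.4 × (1/4² − 1/8²) = 122.4 × 0.04688 = 5.738 eV.
λ = hc/ΔE = 1240 / 5.738 = 216.1 nm.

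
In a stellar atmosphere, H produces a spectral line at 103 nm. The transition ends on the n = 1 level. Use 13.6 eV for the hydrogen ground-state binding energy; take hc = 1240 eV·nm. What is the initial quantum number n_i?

n_i = 3

The photon energy is ΔE = hc/λ = 1240 / 103 = 12.04 eV.
With Z = 1, ΔE = 13.60 × (1/n_f² − 1/n_i²), so 1/n_f² − 1/n_i² = 0.8852.
With n_f = 1: 1/n_i² = 1/1 − 0.8852 = 0.1148, so n_i ≈ 2.95.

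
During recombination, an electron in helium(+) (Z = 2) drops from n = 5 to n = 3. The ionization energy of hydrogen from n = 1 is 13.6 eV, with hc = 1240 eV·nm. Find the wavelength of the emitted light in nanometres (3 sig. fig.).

321 nm

For Z = 2 the level energies scale as Z², so the effective Rydberg energy is 13.6 × 4 = 54.40 eV.
ΔE = 54.40 × (1/3² − 1/5²) = 54.40 × 0.07111 = 3.868 eV.
λ = hc/ΔE = 1240 / 3.868 = 321 nm.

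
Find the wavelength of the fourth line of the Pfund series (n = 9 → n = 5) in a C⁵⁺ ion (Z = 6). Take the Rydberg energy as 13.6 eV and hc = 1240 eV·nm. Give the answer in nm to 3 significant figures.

91.6 nm

The Pfund series terminates on n_f = 5; the fourth line has n_i = 5+4 = 9.
ΔE = 489.6 × (1/5² − 1/9²) = 13.54 eV.
λ = 1240 / 13.54 = 91.6 nm.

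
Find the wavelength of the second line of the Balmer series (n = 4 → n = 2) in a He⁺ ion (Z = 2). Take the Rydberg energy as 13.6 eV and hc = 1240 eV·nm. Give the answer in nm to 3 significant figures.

The Balmer series terminates on n_f = 2; the second line has n_i = 2+2 = 4.
ΔE = 54.40 × (1/2² − 1/4²) = 10.20 eV.
λ = 1240 / 10.20 = 122 nm.

122 nm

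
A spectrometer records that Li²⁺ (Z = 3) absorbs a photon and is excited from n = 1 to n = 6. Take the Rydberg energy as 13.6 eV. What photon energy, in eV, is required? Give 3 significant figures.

The Bohr energies scale as Z², so for Z = 3: E_n = −122.4/n² eV.
E_6 = −122.4/36 = −3.400 eV and E_1 = −122.4/1 = −122.4 eV.
The photon energy is |E_6 − E_1| = 119 eV.

119 eV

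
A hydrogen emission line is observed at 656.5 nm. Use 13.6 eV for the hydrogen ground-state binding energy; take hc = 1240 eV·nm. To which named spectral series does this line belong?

Balmer

ΔE = 1240/656.5 = 1.889 eV.
This matches 13.6 × (1/2² − 1/3²), so n_f = 2: the Balmer series.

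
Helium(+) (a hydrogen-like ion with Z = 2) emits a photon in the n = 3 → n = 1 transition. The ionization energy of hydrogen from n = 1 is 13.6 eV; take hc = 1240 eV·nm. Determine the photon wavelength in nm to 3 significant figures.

25.6 nm

For Z = 2 the level energies scale as Z², so the effective Rydberg energy is 13.6 × 4 = 54.40 eV.
ΔE = 54.40 × (1/1² − 1/3²) = 54.40 × 0.8889 = 48.36 eV.
λ = hc/ΔE = 1240 / 48.36 = 25.6 nm.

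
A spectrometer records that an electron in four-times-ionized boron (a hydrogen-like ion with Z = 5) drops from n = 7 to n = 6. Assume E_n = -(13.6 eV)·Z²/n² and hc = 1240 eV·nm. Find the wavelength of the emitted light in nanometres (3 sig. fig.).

For Z = 5 the level energies scale as Z², so the effective Rydberg energy is 13.6 × 25 = 340.0 eV.
ΔE = 340.0 × (1/6² − 1/7²) = 340.0 × 0.007370 = 2.506 eV.
λ = hc/ΔE = 1240 / 2.506 = 495 nm.

495 nm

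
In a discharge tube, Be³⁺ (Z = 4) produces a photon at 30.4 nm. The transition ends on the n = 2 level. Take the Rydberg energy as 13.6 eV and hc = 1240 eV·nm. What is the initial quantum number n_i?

n_i = 4

The photon energy is ΔE = hc/λ = 1240 / 30.4 = 40.79 eV.
With Z = 4, ΔE = 217.6 × (1/n_f² − 1/n_i²), so 1/n_f² − 1/n_i² = 0.1875.
With n_f = 2: 1/n_i² = 1/4 − 0.1875 = 0.06255, so n_i ≈ 4.00.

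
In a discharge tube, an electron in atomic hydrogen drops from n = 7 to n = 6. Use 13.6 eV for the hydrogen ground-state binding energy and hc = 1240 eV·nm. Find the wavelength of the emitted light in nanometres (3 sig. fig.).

12400 nm

ΔE = 13.60 × (1/6² − 1/7²) = 13.60 × 0.007370 = 0.1002 eV.
λ = hc/ΔE = 1240 / 0.1002 = 12400 nm.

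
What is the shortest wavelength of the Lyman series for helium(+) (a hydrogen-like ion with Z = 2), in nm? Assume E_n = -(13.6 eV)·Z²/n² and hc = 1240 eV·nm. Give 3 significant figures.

22.8 nm

The Lyman series has lower level n_f = 1; the series limit corresponds to n_i → ∞.
ΔE_max = 13.6 × 4 / 1² = 54.40 eV.
λ_min = 1240 / 54.40 = 22.8 nm.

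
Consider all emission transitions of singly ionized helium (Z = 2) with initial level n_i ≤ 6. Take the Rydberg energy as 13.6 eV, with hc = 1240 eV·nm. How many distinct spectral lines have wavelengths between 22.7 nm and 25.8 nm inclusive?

Enumerate all n_i → n_f pairs with 1 ≤ n_f < n_i ≤ 6 and compute λ = 1240 / [13.6·4·(1/n_f² − 1/n_i²)].
Lines falling in [22.7, 25.8] nm: 6→1 (23.45 nm), 5→1 (23.74 nm), 4→1 (24.31 nm), 3→1 (25.64 nm).

4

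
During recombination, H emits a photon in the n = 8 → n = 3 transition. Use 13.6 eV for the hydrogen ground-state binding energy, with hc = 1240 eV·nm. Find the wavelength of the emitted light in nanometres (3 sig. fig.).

ΔE = 13.60 × (1/3² − 1/8²) = 13.60 × 0.09549 = 1.299 eV.
λ = hc/ΔE = 1240 / 1.299 = 955 nm.

955 nm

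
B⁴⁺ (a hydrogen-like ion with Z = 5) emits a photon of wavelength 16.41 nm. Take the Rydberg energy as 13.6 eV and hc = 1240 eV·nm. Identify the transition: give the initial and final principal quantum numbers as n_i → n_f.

n_i = 6, n_f = 2

The photon energy is ΔE = hc/λ = 1240 / 16.41 = 75.56 eV.
With Z = 5, ΔE = 340.0 × (1/n_f² − 1/n_i²), so 1/n_f² − 1/n_i² = 0.2222.
Trying n_f = 2 gives 1/n_i² = 0.02775, i.e. n_i ≈ 6; this pair matches.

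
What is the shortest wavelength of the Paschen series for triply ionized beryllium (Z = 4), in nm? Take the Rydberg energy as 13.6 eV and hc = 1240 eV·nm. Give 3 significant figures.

51.3 nm

The Paschen series has lower level n_f = 3; the series limit corresponds to n_i → ∞.
ΔE_max = 13.6 × 16 / 3² = 24.18 eV.
λ_min = 1240 / 24.18 = 51.3 nm.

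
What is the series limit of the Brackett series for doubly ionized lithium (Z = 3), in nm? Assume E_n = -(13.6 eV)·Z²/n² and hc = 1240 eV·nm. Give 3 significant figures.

162 nm

The Brackett series has lower level n_f = 4; the series limit corresponds to n_i → ∞.
ΔE_max = 13.6 × 9 / 4² = 7.650 eV.
λ_min = 1240 / 7.650 = 162 nm.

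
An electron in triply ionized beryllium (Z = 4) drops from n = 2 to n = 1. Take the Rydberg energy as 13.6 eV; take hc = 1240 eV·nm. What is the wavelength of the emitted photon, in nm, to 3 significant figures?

7.60 nm

For Z = 4 the level energies scale as Z², so the effective Rydberg energy is 13.6 × 16 = 217.6 eV.
ΔE = 217.6 × (1/1² − 1/2²) = 217.6 × 0.7500 = 163.2 eV.
λ = hc/ΔE = 1240 / 163.2 = 7.60 nm.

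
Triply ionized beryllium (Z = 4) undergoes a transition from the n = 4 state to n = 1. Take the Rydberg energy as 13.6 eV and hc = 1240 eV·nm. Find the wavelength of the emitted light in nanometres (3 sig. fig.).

For Z = 4 the level energies scale as Z², so the effective Rydberg energy is 13.6 × 16 = 217.6 eV.
ΔE = 217.6 × (1/1² − 1/4²) = 217.6 × 0.9375 = 204.0 eV.
λ = hc/ΔE = 1240 / 204.0 = 6.08 nm.

6.08 nm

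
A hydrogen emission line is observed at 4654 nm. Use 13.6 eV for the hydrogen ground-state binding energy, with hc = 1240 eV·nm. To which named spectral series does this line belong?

ΔE = 1240/4654 = 0.2664 eV.
This matches 13.6 × (1/5² − 1/7²), so n_f = 5: the Pfund series.

Pfund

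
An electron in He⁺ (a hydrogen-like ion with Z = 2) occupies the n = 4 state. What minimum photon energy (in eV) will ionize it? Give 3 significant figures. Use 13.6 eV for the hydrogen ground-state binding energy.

E_n = −13.6 Z²/n² = −54.40/n² eV for Z = 2.
E_4 = −54.40/16 = −3.40 eV, so ionization (to E = 0) requires 3.40 eV.

3.40 eV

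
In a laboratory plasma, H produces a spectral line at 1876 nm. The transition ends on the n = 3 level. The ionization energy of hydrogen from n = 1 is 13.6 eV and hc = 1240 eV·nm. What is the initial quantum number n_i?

The photon energy is ΔE = hc/λ = 1240 / 1876 = 0.6610 eV.
With Z = 1, ΔE = 13.60 × (1/n_f² − 1/n_i²), so 1/n_f² − 1/n_i² = 0.04860.
With n_f = 3: 1/n_i² = 1/9 − 0.04860 = 0.06251, so n_i ≈ 4.00.

n_i = 4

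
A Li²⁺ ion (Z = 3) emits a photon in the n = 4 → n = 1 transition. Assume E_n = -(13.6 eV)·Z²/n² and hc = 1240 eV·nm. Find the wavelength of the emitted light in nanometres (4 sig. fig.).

10.81 nm

For Z = 3 the level energies scale as Z², so the effective Rydberg energy is 13.6 × 9 = 122.4 eV.
ΔE = 122.4 × (1/1² − 1/4²) = 122.4 × 0.9375 = 114.8 eV.
λ = hc/ΔE = 1240 / 114.8 = 10.81 nm.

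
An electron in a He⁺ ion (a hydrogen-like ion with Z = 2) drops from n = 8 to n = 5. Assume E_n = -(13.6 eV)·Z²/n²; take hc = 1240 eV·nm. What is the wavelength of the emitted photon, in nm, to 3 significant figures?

For Z = 2 the level energies scale as Z², so the effective Rydberg energy is 13.6 × 4 = 54.40 eV.
ΔE = 54.40 × (1/5² − 1/8²) = 54.40 × 0.02438 = 1.326 eV.
λ = hc/ΔE = 1240 / 1.326 = 935 nm.

935 nm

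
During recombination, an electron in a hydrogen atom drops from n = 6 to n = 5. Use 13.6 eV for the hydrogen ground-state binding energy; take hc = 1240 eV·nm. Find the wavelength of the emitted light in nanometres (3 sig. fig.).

ΔE = 13.60 × (1/5² − 1/6²) = 13.60 × 0.01222 = 0.1662 eV.
λ = hc/ΔE = 1240 / 0.1662 = 7460 nm.

7460 nm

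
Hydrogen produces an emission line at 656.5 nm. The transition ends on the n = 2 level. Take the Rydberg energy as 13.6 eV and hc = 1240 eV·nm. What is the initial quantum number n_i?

The photon energy is ΔE = hc/λ = 1240 / 656.5 = 1.889 eV.
With Z = 1, ΔE = 13.60 × (1/n_f² − 1/n_i²), so 1/n_f² − 1/n_i² = 0.1389.
With n_f = 2: 1/n_i² = 1/4 − 0.1389 = 0.1111, so n_i ≈ 3.00.

n_i = 3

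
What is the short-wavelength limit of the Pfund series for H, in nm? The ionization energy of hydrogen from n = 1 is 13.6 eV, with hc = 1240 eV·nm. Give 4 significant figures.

2279 nm

The Pfund series has lower level n_f = 5; the series limit corresponds to n_i → ∞.
ΔE_max = 13.6 × 1 / 5² = 0.5440 eV.
λ_min = 1240 / 0.5440 = 2279 nm.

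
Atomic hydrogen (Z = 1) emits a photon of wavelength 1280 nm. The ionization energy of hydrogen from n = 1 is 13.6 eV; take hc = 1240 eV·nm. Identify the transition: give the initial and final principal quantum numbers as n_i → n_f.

n_i = 5, n_f = 3

The photon energy is ΔE = hc/λ = 1240 / 1280 = 0.9688 eV.
With Z = 1, ΔE = 13.60 × (1/n_f² − 1/n_i²), so 1/n_f² − 1/n_i² = 0.07123.
Trying n_f = 3 gives 1/n_i² = 0.03988, i.e. n_i ≈ 5; this pair matches.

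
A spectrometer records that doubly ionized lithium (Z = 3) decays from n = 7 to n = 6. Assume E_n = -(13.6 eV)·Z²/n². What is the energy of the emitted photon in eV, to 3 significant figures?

0.902 eV

The Bohr energies scale as Z², so for Z = 3: E_n = −122.4/n² eV.
E_7 = −122.4/49 = −2.498 eV and E_6 = −122.4/36 = −3.400 eV.
The photon energy is |E_7 − E_6| = 0.902 eV.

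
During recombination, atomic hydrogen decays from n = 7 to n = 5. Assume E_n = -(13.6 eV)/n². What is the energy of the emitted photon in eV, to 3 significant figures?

E_7 = −13.60/49 = −0.2776 eV and E_5 = −13.60/25 = −0.5440 eV.
The photon energy is |E_7 − E_5| = 0.266 eV.

0.266 eV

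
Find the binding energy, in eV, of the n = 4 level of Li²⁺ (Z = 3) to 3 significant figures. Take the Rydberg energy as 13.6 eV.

E_n = −13.6 Z²/n² = −122.4/n² eV for Z = 3.
E_4 = −122.4/16 = −7.65 eV, so ionization (to E = 0) requires 7.65 eV.

7.65 eV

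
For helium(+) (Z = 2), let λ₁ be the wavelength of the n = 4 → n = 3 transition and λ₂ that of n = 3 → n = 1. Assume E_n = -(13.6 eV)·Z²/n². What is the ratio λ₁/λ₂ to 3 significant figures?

18.3

λ ∝ 1/ΔE ∝ 1/(1/n_f² − 1/n_i²), and the Z² and hc factors cancel in the ratio.
λ₁/λ₂ = (1/1² − 1/3²)/(1/3² − 1/4²) = 0.8889/0.04861 = 18.3.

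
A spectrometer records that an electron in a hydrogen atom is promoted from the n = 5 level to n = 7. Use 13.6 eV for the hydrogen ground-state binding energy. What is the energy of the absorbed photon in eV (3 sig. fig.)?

E_7 = −13.60/49 = −0.2776 eV and E_5 = −13.60/25 = −0.5440 eV.
The photon energy is |E_7 − E_5| = 0.266 eV.

0.266 eV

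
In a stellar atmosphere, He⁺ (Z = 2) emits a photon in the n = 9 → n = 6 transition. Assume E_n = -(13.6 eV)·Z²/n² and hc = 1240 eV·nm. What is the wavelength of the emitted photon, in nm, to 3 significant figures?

For Z = 2 the level energies scale as Z², so the effective Rydberg energy is 13.6 × 4 = 54.40 eV.
ΔE = 54.40 × (1/6² − 1/9²) = 54.40 × 0.01543 = 0.8395 eV.
λ = hc/ΔE = 1240 / 0.8395 = 1480 nm.

1480 nm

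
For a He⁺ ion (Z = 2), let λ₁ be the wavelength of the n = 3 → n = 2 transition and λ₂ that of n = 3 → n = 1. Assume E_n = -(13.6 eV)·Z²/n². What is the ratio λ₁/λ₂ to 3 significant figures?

6.40

λ ∝ 1/ΔE ∝ 1/(1/n_f² − 1/n_i²), and the Z² and hc factors cancel in the ratio.
λ₁/λ₂ = (1/1² − 1/3²)/(1/2² − 1/3²) = 0.8889/0.1389 = 6.40.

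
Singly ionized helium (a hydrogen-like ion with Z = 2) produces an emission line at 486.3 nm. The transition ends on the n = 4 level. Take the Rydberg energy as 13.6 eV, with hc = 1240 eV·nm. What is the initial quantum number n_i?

The photon energy is ΔE = hc/λ = 1240 / 486.3 = 2.550 eV.
With Z = 2, ΔE = 54.40 × (1/n_f² − 1/n_i²), so 1/n_f² − 1/n_i² = 0.04687.
With n_f = 4: 1/n_i² = 1/16 − 0.04687 = 0.01563, so n_i ≈ 8.00.

n_i = 8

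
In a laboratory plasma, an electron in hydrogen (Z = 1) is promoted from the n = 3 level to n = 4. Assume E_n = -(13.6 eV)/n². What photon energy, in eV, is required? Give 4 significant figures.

0.6611 eV

E_4 = −13.60/16 = −0.8500 eV and E_3 = −13.60/9 = −1.511 eV.
The photon energy is |E_4 − E_3| = 0.6611 eV.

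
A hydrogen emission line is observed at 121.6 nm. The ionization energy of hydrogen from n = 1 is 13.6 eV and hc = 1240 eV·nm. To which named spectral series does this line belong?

Lyman

ΔE = 1240/121.6 = 10.20 eV.
This matches 13.6 × (1/1² − 1/2²), so n_f = 1: the Lyman series.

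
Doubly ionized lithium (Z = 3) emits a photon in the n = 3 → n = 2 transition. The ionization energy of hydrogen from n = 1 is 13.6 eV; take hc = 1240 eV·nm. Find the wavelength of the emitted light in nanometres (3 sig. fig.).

72.9 nm

For Z = 3 the level energies scale as Z², so the effective Rydberg energy is 13.6 × 9 = 122.4 eV.
ΔE = 122.4 × (1/2² − 1/3²) = 122.4 × 0.1389 = 17.00 eV.
λ = hc/ΔE = 1240 / 17.00 = 72.9 nm.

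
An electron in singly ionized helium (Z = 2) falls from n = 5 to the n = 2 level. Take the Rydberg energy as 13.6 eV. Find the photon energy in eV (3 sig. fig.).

11.4 eV

The Bohr energies scale as Z², so for Z = 2: E_n = −54.40/n² eV.
E_5 = −54.40/25 = −2.176 eV and E_2 = −54.40/4 = −13.60 eV.
The photon energy is |E_5 − E_2| = 11.4 eV.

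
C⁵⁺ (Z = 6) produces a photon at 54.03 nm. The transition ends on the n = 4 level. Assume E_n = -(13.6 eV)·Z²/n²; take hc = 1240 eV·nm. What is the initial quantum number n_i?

n_i = 8

The photon energy is ΔE = hc/λ = 1240 / 54.03 = 22.95 eV.
With Z = 6, ΔE = 489.6 × (1/n_f² − 1/n_i²), so 1/n_f² − 1/n_i² = 0.04688.
With n_f = 4: 1/n_i² = 1/16 − 0.04688 = 0.01562, so n_i ≈ 8.00.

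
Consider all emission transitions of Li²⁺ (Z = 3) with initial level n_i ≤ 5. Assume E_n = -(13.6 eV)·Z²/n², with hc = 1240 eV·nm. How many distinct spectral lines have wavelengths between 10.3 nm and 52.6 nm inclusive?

Enumerate all n_i → n_f pairs with 1 ≤ n_f < n_i ≤ 5 and compute λ = 1240 / [13.6·9·(1/n_f² − 1/n_i²)].
Lines falling in [10.3, 52.6] nm: 5→1 (10.55 nm), 4→1 (10.81 nm), 3→1 (11.40 nm), 2→1 (13.51 nm), 5→2 (48.24 nm).

5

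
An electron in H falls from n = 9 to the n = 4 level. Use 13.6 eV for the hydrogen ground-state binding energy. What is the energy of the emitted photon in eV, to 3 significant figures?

0.682 eV

E_9 = −13.60/81 = −0.1679 eV and E_4 = −13.60/16 = −0.8500 eV.
The photon energy is |E_9 − E_4| = 0.682 eV.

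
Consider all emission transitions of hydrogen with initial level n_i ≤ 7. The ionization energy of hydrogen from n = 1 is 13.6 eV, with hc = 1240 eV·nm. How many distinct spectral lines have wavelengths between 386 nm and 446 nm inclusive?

Enumerate all n_i → n_f pairs with 1 ≤ n_f < n_i ≤ 7 and compute λ = 1240 / [13.6·1·(1/n_f² − 1/n_i²)].
Lines falling in [386, 446] nm: 7→2 (397.1 nm), 6→2 (410.3 nm), 5→2 (434.2 nm).

3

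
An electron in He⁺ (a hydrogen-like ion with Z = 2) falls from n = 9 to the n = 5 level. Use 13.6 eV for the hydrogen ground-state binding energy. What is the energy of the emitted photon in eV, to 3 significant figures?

The Bohr energies scale as Z², so for Z = 2: E_n = −54.40/n² eV.
E_9 = −54.40/81 = −0.6716 eV and E_5 = −54.40/25 = −2.176 eV.
The photon energy is |E_9 − E_5| = 1.50 eV.

1.50 eV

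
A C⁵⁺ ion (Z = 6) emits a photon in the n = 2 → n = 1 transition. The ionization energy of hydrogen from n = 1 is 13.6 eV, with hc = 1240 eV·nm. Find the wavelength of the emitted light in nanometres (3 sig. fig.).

3.38 nm

For Z = 6 the level energies scale as Z², so the effective Rydberg energy is 13.6 × 36 = 489.6 eV.
ΔE = 489.6 × (1/1² − 1/2²) = 489.6 × 0.7500 = 367.2 eV.
λ = hc/ΔE = 1240 / 367.2 = 3.38 nm.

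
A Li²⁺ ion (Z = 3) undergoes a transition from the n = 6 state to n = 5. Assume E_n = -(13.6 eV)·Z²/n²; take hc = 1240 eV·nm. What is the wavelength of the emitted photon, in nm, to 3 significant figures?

829 nm

For Z = 3 the level energies scale as Z², so the effective Rydberg energy is 13.6 × 9 = 122.4 eV.
ΔE = 122.4 × (1/5² − 1/6²) = 122.4 × 0.01222 = 1.496 eV.
λ = hc/ΔE = 1240 / 1.496 = 829 nm.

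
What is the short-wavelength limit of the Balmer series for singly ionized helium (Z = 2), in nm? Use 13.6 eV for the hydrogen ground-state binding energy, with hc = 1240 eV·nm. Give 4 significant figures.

The Balmer series has lower level n_f = 2; the series limit corresponds to n_i → ∞.
ΔE_max = 13.6 × 4 / 2² = 13.60 eV.
λ_min = 1240 / 13.60 = 91.18 nm.

91.18 nm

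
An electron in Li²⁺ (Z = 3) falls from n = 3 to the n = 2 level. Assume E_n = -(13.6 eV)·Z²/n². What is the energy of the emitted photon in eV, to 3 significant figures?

The Bohr energies scale as Z², so for Z = 3: E_n = −122.4/n² eV.
E_3 = −122.4/9 = −13.60 eV and E_2 = −122.4/4 = −30.60 eV.
The photon energy is |E_3 − E_2| = 17.0 eV.

17.0 eV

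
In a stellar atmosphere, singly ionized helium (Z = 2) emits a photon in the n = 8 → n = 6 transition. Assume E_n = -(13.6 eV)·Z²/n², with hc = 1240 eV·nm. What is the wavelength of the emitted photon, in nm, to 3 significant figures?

1880 nm

For Z = 2 the level energies scale as Z², so the effective Rydberg energy is 13.6 × 4 = 54.40 eV.
ΔE = 54.40 × (1/6² − 1/8²) = 54.40 × 0.01215 = 0.6611 eV.
λ = hc/ΔE = 1240 / 0.6611 = 1880 nm.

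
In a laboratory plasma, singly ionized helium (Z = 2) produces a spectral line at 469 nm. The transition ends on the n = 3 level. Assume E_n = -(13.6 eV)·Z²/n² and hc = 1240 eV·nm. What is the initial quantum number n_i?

n_i = 4

The photon energy is ΔE = hc/λ = 1240 / 469 = 2.644 eV.
With Z = 2, ΔE = 54.40 × (1/n_f² − 1/n_i²), so 1/n_f² − 1/n_i² = 0.04860.
With n_f = 3: 1/n_i² = 1/9 − 0.04860 = 0.06251, so n_i ≈ 4.00.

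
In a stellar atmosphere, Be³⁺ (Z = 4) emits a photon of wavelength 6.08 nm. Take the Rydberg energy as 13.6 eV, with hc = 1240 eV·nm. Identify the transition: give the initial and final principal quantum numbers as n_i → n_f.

The photon energy is ΔE = hc/λ = 1240 / 6.08 = 203.9 eV.
With Z = 4, ΔE = 217.6 × (1/n_f² − 1/n_i²), so 1/n_f² − 1/n_i² = 0.9373.
Trying n_f = 1 gives 1/n_i² = 0.06274, i.e. n_i ≈ 4; this pair matches.

n_i = 4, n_f = 1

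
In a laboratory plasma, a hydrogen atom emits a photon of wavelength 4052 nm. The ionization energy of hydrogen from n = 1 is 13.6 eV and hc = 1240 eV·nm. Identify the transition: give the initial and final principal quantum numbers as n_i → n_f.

n_i = 5, n_f = 4

The photon energy is ΔE = hc/λ = 1240 / 4052 = 0.3060 eV.
With Z = 1, ΔE = 13.60 × (1/n_f² − 1/n_i²), so 1/n_f² − 1/n_i² = 0.02250.
Trying n_f = 4 gives 1/n_i² = 0.04000, i.e. n_i ≈ 5; this pair matches.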